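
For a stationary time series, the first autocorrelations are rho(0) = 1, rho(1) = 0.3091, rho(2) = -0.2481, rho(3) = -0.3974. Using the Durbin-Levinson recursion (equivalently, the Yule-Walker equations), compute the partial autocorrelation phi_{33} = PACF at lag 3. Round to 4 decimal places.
\phi_{33} = -0.2250

The PACF at lag k is phi_{kk}, the last component of the solution
to the Yule-Walker system G_k phi = r_k where
  (G_k)_{ij} = rho(|i - j|), (r_k)_i = rho(i), i,j = 1..k.
Equivalently, Durbin-Levinson gives phi_{kk} iteratively:
  phi_{11} = rho(1)
  phi_{kk} = [rho(k) - sum_{j=1..k-1} phi_{k-1,j} rho(k-j)]
            / [1 - sum_{j=1..k-1} phi_{k-1,j} rho(j)],
  phi_{k,j} = phi_{k-1,j} - phi_{kk} phi_{k-1,k-j},  j = 1..k-1.
Step k = 1:
  phi_11 = rho(1) = 0.3091.
Step k = 2:
  phi_22 = [rho(2) - phi_11 rho(1)] / [1 - phi_11 rho(1)] = [-0.2481 - (0.3091)(0.3091)] / [1 - (0.3091)(0.3091)]
         = -0.34364281 / 0.90445719 = -0.379944.
  Update: phi_21 = phi_11 - phi_22 phi_11 = 0.3091 - (-0.379944)(0.3091) = 0.426541.
Step k = 3:
  phi_33 = [rho(3) - phi_21 rho(2) - phi_22 rho(1)] / [1 - phi_21 rho(1) - phi_22 rho(2)]
    numerator   = -0.3974 - (0.426541)(-0.2481) - (-0.379944)(0.3091) = -0.17413468
    denominator = 1 - (0.426541)(0.3091) - (-0.379944)(-0.2481) = 0.77389227
  phi_33 = -0.17413468 / 0.77389227 = -0.225.
Therefore phi_{33} = -0.2250.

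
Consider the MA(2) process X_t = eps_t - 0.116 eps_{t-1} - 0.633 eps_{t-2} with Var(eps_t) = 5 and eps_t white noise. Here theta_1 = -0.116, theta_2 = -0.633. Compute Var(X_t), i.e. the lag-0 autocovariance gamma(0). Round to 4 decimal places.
\gamma(0) = 7.0707

For an MA(q) process X_t = eps_t + sum_i theta_i eps_{t-i} with
Var(eps_t) = sigma^2, the variance is
  gamma(0) = sigma^2 * (1 + sum_i theta_i^2).
  sum_i theta_i^2 = (-0.116)^2 + (-0.633)^2 = 0.013456 + 0.400689 = 0.414145.
  gamma(0) = 5 * (1 + 0.414145) = 5 * 1.414145 = 7.070725, which rounds to 7.0707.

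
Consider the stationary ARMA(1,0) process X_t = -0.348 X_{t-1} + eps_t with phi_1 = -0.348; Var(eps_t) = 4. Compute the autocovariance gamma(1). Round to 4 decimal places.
\gamma(1) = -1.5838

Multiply the model equation by X_{t-k} and take expectations. With theta_0 = psi_0 = 1 and psi_j the MA(infinity) weights, this gives
  gamma(k) - sum_i phi_i gamma(k-i) = c_k,
  c_k = sigma^2 * sum_{j=k..q} theta_j psi_{j-k}   (c_k = 0 for k > q),
using gamma(-m) = gamma(m).
Pure AR (q = 0): c_0 = sigma^2 = 4, c_k = 0 for k >= 1.
Equations for k = 0 and k = 1 (AR order 1):
  gamma(0) = phi_1 gamma(1) + c_0
  gamma(1) = phi_1 gamma(0) + c_1
Substituting the second into the first: gamma(0) (1 - phi_1^2) = c_0 + phi_1 c_1, so
  gamma(0) = c_0 / (1 - phi_1^2) = 4 / (1 - (-0.348)^2) = 4 / 0.878896 = 4.551164.
  gamma(1) = phi_1 gamma(0) = (-0.348)(4.551164) = -1.583805.
Therefore gamma(1) = -1.5838 (to 4 decimal places).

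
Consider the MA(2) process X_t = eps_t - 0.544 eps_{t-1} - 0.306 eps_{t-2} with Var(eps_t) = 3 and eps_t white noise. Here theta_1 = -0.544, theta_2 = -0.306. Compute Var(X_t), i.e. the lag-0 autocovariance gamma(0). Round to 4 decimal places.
\gamma(0) = 4.1687

For an MA(q) process X_t = eps_t + sum_i theta_i eps_{t-i} with
Var(eps_t) = sigma^2, the variance is
  gamma(0) = sigma^2 * (1 + sum_i theta_i^2).
  sum_i theta_i^2 = (-0.544)^2 + (-0.306)^2 = 0.295936 + 0.093636 = 0.389572.
  gamma(0) = 3 * (1 + 0.389572) = 3 * 1.389572 = 4.168716, which rounds to 4.1687.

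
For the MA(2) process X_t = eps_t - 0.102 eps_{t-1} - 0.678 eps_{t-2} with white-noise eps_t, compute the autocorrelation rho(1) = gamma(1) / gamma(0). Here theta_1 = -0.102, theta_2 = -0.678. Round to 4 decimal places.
\rho(1) = -0.0223

For an MA(q) process with theta_0 = 1, the autocovariance is
  gamma(k) = sigma^2 * sum_{i=0..q-k} theta_i * theta_{i+k},
and rho(k) = gamma(k) / gamma(0). Sigma^2 cancels.
  numerator   = (1)*(-0.102) + (-0.102)*(-0.678) = -0.032844.
  denominator = (1)^2 + (-0.102)^2 + (-0.678)^2 = 1.470088.
  rho(1) = -0.032844 / 1.470088 = -0.0223.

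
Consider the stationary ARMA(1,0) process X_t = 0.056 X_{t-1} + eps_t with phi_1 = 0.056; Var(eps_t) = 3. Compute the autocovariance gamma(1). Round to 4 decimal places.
\gamma(1) = 0.1685

Multiply the model equation by X_{t-k} and take expectations. With theta_0 = psi_0 = 1 and psi_j the MA(infinity) weights, this gives
  gamma(k) - sum_i phi_i gamma(k-i) = c_k,
  c_k = sigma^2 * sum_{j=k..q} theta_j psi_{j-k}   (c_k = 0 for k > q),
using gamma(-m) = gamma(m).
Pure AR (q = 0): c_0 = sigma^2 = 3, c_k = 0 for k >= 1.
Equations for k = 0 and k = 1 (AR order 1):
  gamma(0) = phi_1 gamma(1) + c_0
  gamma(1) = phi_1 gamma(0) + c_1
Substituting the second into the first: gamma(0) (1 - phi_1^2) = c_0 + phi_1 c_1, so
  gamma(0) = c_0 / (1 - phi_1^2) = 3 / (1 - (0.056)^2) = 3 / 0.996864 = 3.009438.
  gamma(1) = phi_1 gamma(0) = (0.056)(3.009438) = 0.168529.
Therefore gamma(1) = 0.1685 (to 4 decimal places).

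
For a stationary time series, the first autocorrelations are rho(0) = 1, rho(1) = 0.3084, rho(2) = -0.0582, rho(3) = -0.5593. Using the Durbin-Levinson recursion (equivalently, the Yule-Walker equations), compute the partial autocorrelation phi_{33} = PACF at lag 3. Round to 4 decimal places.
\phi_{33} = -0.5530

The PACF at lag k is phi_{kk}, the last component of the solution
to the Yule-Walker system G_k phi = r_k where
  (G_k)_{ij} = rho(|i - j|), (r_k)_i = rho(i), i,j = 1..k.
Equivalently, Durbin-Levinson gives phi_{kk} iteratively:
  phi_{11} = rho(1)
  phi_{kk} = [rho(k) - sum_{j=1..k-1} phi_{k-1,j} rho(k-j)]
            / [1 - sum_{j=1..k-1} phi_{k-1,j} rho(j)],
  phi_{k,j} = phi_{k-1,j} - phi_{kk} phi_{k-1,k-j},  j = 1..k-1.
Step k = 1:
  phi_11 = rho(1) = 0.3084.
Step k = 2:
  phi_22 = [rho(2) - phi_11 rho(1)] / [1 - phi_11 rho(1)] = [-0.0582 - (0.3084)(0.3084)] / [1 - (0.3084)(0.3084)]
         = -0.15331056 / 0.90488944 = -0.169425.
  Update: phi_21 = phi_11 - phi_22 phi_11 = 0.3084 - (-0.169425)(0.3084) = 0.360651.
Step k = 3:
  phi_33 = [rho(3) - phi_21 rho(2) - phi_22 rho(1)] / [1 - phi_21 rho(1) - phi_22 rho(2)]
    numerator   = -0.5593 - (0.360651)(-0.0582) - (-0.169425)(0.3084) = -0.48605958
    denominator = 1 - (0.360651)(0.3084) - (-0.169425)(-0.0582) = 0.87891485
  phi_33 = -0.48605958 / 0.87891485 = -0.553.
Therefore phi_{33} = -0.5530.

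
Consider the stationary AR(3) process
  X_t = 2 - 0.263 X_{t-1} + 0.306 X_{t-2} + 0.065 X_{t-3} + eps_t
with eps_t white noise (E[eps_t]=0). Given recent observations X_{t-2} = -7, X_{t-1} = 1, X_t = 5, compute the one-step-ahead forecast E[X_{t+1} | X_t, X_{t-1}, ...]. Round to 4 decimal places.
E[X_{t+1} \mid \mathcal F_t] = 0.5360

For an AR(p) model X_t = c + sum_i phi_i X_{t-i} + eps_t, the
one-step-ahead conditional mean is
  E[X_{t+1} | X_t, ...] = c + sum_i phi_i X_{t+1-i}.
Substitute known values:
  E[X_{t+1} | ...] = 2 + (-0.263) * (5) + (0.306) * (1) + (0.065) * (-7)
                   = 0.5360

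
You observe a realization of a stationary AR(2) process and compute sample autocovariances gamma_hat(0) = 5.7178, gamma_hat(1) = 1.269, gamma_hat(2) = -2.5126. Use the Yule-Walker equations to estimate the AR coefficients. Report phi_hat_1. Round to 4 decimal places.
\hat\phi_{1} = 0.3360

The Yule-Walker equations for an AR(p) process read, in matrix form,
  Gamma_p phi = r_p,   with   (Gamma_p)_{ij} = gamma(|i - j|),
                       (r_p)_i = gamma(i),   i,j = 1..p.
Substitute the sample gammas (Toeplitz matrix and right-hand side of size 2):
  Gamma_p = [[5.7178, 1.269], [1.269, 5.7178]]
  r_p     = [1.269, -2.5126]
Written out:
  5.7178 phi_1 + 1.269 phi_2 = 1.269
  1.269 phi_1 + 5.7178 phi_2 = -2.5126
Solve by Cramer's rule:
  det = gamma(0)^2 - gamma(1)^2 = (5.7178)^2 - (1.269)^2 = 32.69323684 - 1.610361 = 31.08287584
  phi_hat_1 = [gamma(1) gamma(0) - gamma(1) gamma(2)] / det = [(1.269)(5.7178) - (1.269)(-2.5126)] / 31.08287584 = 10.4443776 / 31.08287584 = 0.336
  phi_hat_2 = [gamma(0) gamma(2) - gamma(1)^2] / det = [(5.7178)(-2.5126) - (1.269)^2] / 31.08287584 = -15.97690528 / 31.08287584 = -0.514
So phi_hat = [0.3360, -0.5140].
Therefore phi_hat_1 = 0.3360.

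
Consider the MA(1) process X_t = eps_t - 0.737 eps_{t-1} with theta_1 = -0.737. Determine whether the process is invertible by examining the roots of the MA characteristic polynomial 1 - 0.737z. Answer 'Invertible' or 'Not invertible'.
\text{Invertible}

The MA(q) characteristic polynomial is P(z) = 1 - 0.737z.
Invertibility requires all roots to lie outside the unit circle, i.e. |z| > 1 for every root.
This is linear in z: 1 + (-0.737) z = 0  =>  z = -1/(-0.737) = 1.356852,  |z| = 1.356852.
Moduli of all roots: 1.3569.
All moduli strictly greater than 1? Yes.
Verdict: Invertible.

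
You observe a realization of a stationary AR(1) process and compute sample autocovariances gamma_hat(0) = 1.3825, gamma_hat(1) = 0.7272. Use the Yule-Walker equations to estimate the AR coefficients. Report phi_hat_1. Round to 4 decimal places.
\hat\phi_{1} = 0.5260

The Yule-Walker equations for an AR(p) process read, in matrix form,
  Gamma_p phi = r_p,   with   (Gamma_p)_{ij} = gamma(|i - j|),
                       (r_p)_i = gamma(i),   i,j = 1..p.
Substitute the sample gammas (Toeplitz matrix and right-hand side of size 1):
  Gamma_p = [[1.3825]]
  r_p     = [0.7272]
With p = 1 this is the single equation gamma(0) phi_1 = gamma(1):
  phi_hat_1 = gamma(1) / gamma(0) = 0.7272 / 1.3825 = 0.5260.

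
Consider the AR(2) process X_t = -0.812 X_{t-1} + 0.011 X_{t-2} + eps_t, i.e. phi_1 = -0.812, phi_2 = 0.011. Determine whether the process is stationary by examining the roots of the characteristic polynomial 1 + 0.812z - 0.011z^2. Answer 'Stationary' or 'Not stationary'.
\text{Stationary}

The AR(p) characteristic polynomial is P(z) = 1 + 0.812z - 0.011z^2.
Stationarity requires all roots to lie outside the unit circle, i.e. |z| > 1 for every root.
Set 1 + (0.812) z + (-0.011) z^2 = 0, i.e. a z^2 + b z + c = 0 with a = -0.011, b = 0.812, c = 1.
Discriminant D = b^2 - 4ac = (0.812)^2 - 4*(-0.011)*1 = 0.659344 - (-0.044) = 0.703344.
D >= 0, so the roots are real: z = (-b +/- sqrt(D)) / (2a) = (-0.812 +/- 0.838656) / (-0.022).
  z_1 = (-0.812 + 0.838656) / (-0.022) = -1.2116,   |z_1| = 1.2116.
  z_2 = (-0.812 - 0.838656) / (-0.022) = 75.0298,   |z_2| = 75.0298.
Moduli of all roots: 1.2116, 75.0298.
All moduli strictly greater than 1? Yes.
Verdict: Stationary.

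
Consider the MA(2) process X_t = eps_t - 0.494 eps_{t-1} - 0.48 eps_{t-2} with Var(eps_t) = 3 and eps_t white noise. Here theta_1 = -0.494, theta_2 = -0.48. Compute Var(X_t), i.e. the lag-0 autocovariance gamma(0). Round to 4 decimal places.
\gamma(0) = 4.4233

For an MA(q) process X_t = eps_t + sum_i theta_i eps_{t-i} with
Var(eps_t) = sigma^2, the variance is
  gamma(0) = sigma^2 * (1 + sum_i theta_i^2).
  sum_i theta_i^2 = (-0.494)^2 + (-0.48)^2 = 0.244036 + 0.2304 = 0.474436.
  gamma(0) = 3 * (1 + 0.474436) = 3 * 1.474436 = 4.423308, which rounds to 4.4233.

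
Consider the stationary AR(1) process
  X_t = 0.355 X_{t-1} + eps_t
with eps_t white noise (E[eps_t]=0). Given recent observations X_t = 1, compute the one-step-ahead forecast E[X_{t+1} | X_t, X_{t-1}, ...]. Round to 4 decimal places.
E[X_{t+1} \mid \mathcal F_t] = 0.3550

For an AR(p) model X_t = c + sum_i phi_i X_{t-i} + eps_t, the
one-step-ahead conditional mean is
  E[X_{t+1} | X_t, ...] = c + sum_i phi_i X_{t+1-i}.
Substitute known values:
  E[X_{t+1} | ...] = (0.355) * (1)
                   = 0.3550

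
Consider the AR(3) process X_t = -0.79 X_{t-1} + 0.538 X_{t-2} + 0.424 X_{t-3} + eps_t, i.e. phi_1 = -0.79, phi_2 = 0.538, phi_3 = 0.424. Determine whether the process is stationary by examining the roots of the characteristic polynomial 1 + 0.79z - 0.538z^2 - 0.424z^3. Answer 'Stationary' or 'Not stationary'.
\text{Stationary}

The AR(p) characteristic polynomial is P(z) = 1 + 0.79z - 0.538z^2 - 0.424z^3.
Stationarity requires all roots to lie outside the unit circle, i.e. |z| > 1 for every root.
Degree 3: look for a simple real root z0 first, then factor out (1 - z/z0) and solve the remaining quadratic.
Testing z0 = -1.25: P(-1.25) = 1 + (0.79)(-1.25) + (-0.538)(-1.25)^2 + (-0.424)(-1.25)^3
  = 1 + (-0.9875) + (-0.840625) + (0.828125) = 0.  So z_0 = -1.25 is a root, |z_0| = 1.25.
Divide out the factor (1 + 0.8 z) = (1 - z/z0) (since 1/z0 = -0.8):
  P(z) = (1 + 0.8 z)(1 + (-0.01) z + (-0.53) z^2)
  [check: z-coef -0.01 - (-0.8) = 0.79; z^2-coef -0.53 - (-0.8)(-0.01) = -0.538; z^3-coef -(-0.8)(-0.53) = -0.424.]
Remaining roots from the quadratic factor 1 + (-0.01) z + (-0.53) z^2:
  Set 1 + (-0.01) z + (-0.53) z^2 = 0, i.e. a z^2 + b z + c = 0 with a = -0.53, b = -0.01, c = 1.
  Discriminant D = b^2 - 4ac = (-0.01)^2 - 4*(-0.53)*1 = 0.0001 - (-2.12) = 2.1201.
  D >= 0, so the roots are real: z = (-b +/- sqrt(D)) / (2a) = (0.01 +/- 1.456056) / (-1.06).
    z_1 = (0.01 + 1.456056) / (-1.06) = -1.3831,   |z_1| = 1.3831.
    z_2 = (0.01 - 1.456056) / (-1.06) = 1.3642,   |z_2| = 1.3642.
Moduli of all roots: 1.2500, 1.3831, 1.3642.
All moduli strictly greater than 1? Yes.
Verdict: Stationary.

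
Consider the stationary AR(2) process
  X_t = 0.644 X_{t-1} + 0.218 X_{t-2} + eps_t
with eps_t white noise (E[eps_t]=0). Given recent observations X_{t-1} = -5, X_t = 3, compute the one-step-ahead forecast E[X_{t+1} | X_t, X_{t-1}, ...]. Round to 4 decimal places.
E[X_{t+1} \mid \mathcal F_t] = 0.8420

For an AR(p) model X_t = c + sum_i phi_i X_{t-i} + eps_t, the
one-step-ahead conditional mean is
  E[X_{t+1} | X_t, ...] = c + sum_i phi_i X_{t+1-i}.
Substitute known values:
  E[X_{t+1} | ...] = (0.644) * (3) + (0.218) * (-5)
                   = 0.8420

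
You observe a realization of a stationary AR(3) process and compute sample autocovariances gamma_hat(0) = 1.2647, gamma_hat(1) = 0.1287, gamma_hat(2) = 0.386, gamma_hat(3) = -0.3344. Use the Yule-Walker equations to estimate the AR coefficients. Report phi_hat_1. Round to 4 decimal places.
\hat\phi_{1} = 0.1760

The Yule-Walker equations for an AR(p) process read, in matrix form,
  Gamma_p phi = r_p,   with   (Gamma_p)_{ij} = gamma(|i - j|),
                       (r_p)_i = gamma(i),   i,j = 1..p.
Substitute the sample gammas (Toeplitz matrix and right-hand side of size 3):
  Gamma_p = [[1.2647, 0.1287, 0.386], [0.1287, 1.2647, 0.1287], [0.386, 0.1287, 1.2647]]
  r_p     = [0.1287, 0.386, -0.3344]
Written out (R1..R3):
  (R1) 1.2647 phi_1 + 0.1287 phi_2 + 0.386 phi_3 = 0.1287
  (R2) 0.1287 phi_1 + 1.2647 phi_2 + 0.1287 phi_3 = 0.386
  (R3) 0.386 phi_1 + 0.1287 phi_2 + 1.2647 phi_3 = -0.3344
Gaussian elimination:
  R2 <- R2 - (0.1287/1.2647) R1 = R2 - (0.101763) R1:  1.251603 phi_2 + 0.089419 phi_3 = 0.372903
  R3 <- R3 - (0.386/1.2647) R1 = R3 - (0.305211) R1:  0.089419 phi_2 + 1.146889 phi_3 = -0.373681
  R3 <- R3 - (0.089419/1.251603) R2 = R3 - (0.071444) R2:  1.1405 phi_3 = -0.400322
Back-substitution:
  phi_hat_3 = -0.400322 / 1.1405 = -0.351006
  phi_hat_2 = (0.372903 - (0.089419)(-0.351006)) / 1.251603 = 0.323018
  phi_hat_1 = (0.1287 - (0.1287)(0.323018) - (0.386)(-0.351006)) / 1.2647 = 0.176023
So phi_hat = [0.1760, 0.3230, -0.3510].
Therefore phi_hat_1 = 0.1760.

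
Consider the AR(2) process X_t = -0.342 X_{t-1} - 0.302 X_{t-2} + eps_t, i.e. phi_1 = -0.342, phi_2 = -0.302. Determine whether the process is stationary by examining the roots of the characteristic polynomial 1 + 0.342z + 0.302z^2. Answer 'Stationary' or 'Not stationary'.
\text{Stationary}

The AR(p) characteristic polynomial is P(z) = 1 + 0.342z + 0.302z^2.
Stationarity requires all roots to lie outside the unit circle, i.e. |z| > 1 for every root.
Set 1 + (0.342) z + (0.302) z^2 = 0, i.e. a z^2 + b z + c = 0 with a = 0.302, b = 0.342, c = 1.
Discriminant D = b^2 - 4ac = (0.342)^2 - 4*(0.302)*1 = 0.116964 - (1.208) = -1.091036.
D < 0, so the roots are the complex-conjugate pair z = (-b +/- i sqrt(-D)) / (2a) = -0.5662 +/- 1.7293i.
For a conjugate pair |z|^2 = z * conj(z) = (product of roots) = c/a = 1/(0.302) = 3.311258, so |z| = sqrt(3.311258) = 1.8197 for both roots.
Moduli of all roots: 1.8197, 1.8197.
All moduli strictly greater than 1? Yes.
Verdict: Stationary.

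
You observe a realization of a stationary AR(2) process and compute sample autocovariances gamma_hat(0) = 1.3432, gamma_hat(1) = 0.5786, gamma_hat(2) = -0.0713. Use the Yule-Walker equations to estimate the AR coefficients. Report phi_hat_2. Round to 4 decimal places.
\hat\phi_{2} = -0.2930

The Yule-Walker equations for an AR(p) process read, in matrix form,
  Gamma_p phi = r_p,   with   (Gamma_p)_{ij} = gamma(|i - j|),
                       (r_p)_i = gamma(i),   i,j = 1..p.
Substitute the sample gammas (Toeplitz matrix and right-hand side of size 2):
  Gamma_p = [[1.3432, 0.5786], [0.5786, 1.3432]]
  r_p     = [0.5786, -0.0713]
Written out:
  1.3432 phi_1 + 0.5786 phi_2 = 0.5786
  0.5786 phi_1 + 1.3432 phi_2 = -0.0713
Solve by Cramer's rule:
  det = gamma(0)^2 - gamma(1)^2 = (1.3432)^2 - (0.5786)^2 = 1.80418624 - 0.33477796 = 1.46940828
  phi_hat_1 = [gamma(1) gamma(0) - gamma(1) gamma(2)] / det = [(0.5786)(1.3432) - (0.5786)(-0.0713)] / 1.46940828 = 0.8184297 / 1.46940828 = 0.557
  phi_hat_2 = [gamma(0) gamma(2) - gamma(1)^2] / det = [(1.3432)(-0.0713) - (0.5786)^2] / 1.46940828 = -0.43054812 / 1.46940828 = -0.293
So phi_hat = [0.5570, -0.2930].
Therefore phi_hat_2 = -0.2930.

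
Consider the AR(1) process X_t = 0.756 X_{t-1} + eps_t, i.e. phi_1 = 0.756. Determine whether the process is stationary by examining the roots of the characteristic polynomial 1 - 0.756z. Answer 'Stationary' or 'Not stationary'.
\text{Stationary}

The AR(p) characteristic polynomial is P(z) = 1 - 0.756z.
Stationarity requires all roots to lie outside the unit circle, i.e. |z| > 1 for every root.
This is linear in z: 1 + (-0.756) z = 0  =>  z = -1/(-0.756) = 1.322751,  |z| = 1.322751.
Moduli of all roots: 1.3228.
All moduli strictly greater than 1? Yes.
Verdict: Stationary.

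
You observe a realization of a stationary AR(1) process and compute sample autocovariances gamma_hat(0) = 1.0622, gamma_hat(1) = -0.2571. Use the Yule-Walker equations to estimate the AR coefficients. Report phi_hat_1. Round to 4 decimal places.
\hat\phi_{1} = -0.2420

The Yule-Walker equations for an AR(p) process read, in matrix form,
  Gamma_p phi = r_p,   with   (Gamma_p)_{ij} = gamma(|i - j|),
                       (r_p)_i = gamma(i),   i,j = 1..p.
Substitute the sample gammas (Toeplitz matrix and right-hand side of size 1):
  Gamma_p = [[1.0622]]
  r_p     = [-0.2571]
With p = 1 this is the single equation gamma(0) phi_1 = gamma(1):
  phi_hat_1 = gamma(1) / gamma(0) = -0.2571 / 1.0622 = -0.2420.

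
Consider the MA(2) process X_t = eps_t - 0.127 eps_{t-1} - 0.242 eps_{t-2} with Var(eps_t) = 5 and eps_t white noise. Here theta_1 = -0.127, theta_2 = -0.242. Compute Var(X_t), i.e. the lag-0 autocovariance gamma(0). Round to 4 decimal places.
\gamma(0) = 5.3735

For an MA(q) process X_t = eps_t + sum_i theta_i eps_{t-i} with
Var(eps_t) = sigma^2, the variance is
  gamma(0) = sigma^2 * (1 + sum_i theta_i^2).
  sum_i theta_i^2 = (-0.127)^2 + (-0.242)^2 = 0.016129 + 0.058564 = 0.074693.
  gamma(0) = 5 * (1 + 0.074693) = 5 * 1.074693 = 5.373465, which rounds to 5.3735.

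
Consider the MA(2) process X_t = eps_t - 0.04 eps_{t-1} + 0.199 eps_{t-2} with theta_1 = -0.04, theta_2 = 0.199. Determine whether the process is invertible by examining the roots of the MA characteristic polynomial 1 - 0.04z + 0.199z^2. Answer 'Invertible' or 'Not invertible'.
\text{Invertible}

The MA(q) characteristic polynomial is P(z) = 1 - 0.04z + 0.199z^2.
Invertibility requires all roots to lie outside the unit circle, i.e. |z| > 1 for every root.
Set 1 + (-0.04) z + (0.199) z^2 = 0, i.e. a z^2 + b z + c = 0 with a = 0.199, b = -0.04, c = 1.
Discriminant D = b^2 - 4ac = (-0.04)^2 - 4*(0.199)*1 = 0.0016 - (0.796) = -0.7944.
D < 0, so the roots are the complex-conjugate pair z = (-b +/- i sqrt(-D)) / (2a) = 0.1005 +/- 2.2394i.
For a conjugate pair |z|^2 = z * conj(z) = (product of roots) = c/a = 1/(0.199) = 5.025126, so |z| = sqrt(5.025126) = 2.2417 for both roots.
Moduli of all roots: 2.2417, 2.2417.
All moduli strictly greater than 1? Yes.
Verdict: Invertible.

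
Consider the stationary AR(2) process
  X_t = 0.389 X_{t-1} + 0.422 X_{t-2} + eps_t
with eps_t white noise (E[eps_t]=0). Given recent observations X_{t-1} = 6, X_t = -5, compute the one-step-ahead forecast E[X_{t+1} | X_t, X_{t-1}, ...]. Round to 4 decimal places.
E[X_{t+1} \mid \mathcal F_t] = 0.5870

For an AR(p) model X_t = c + sum_i phi_i X_{t-i} + eps_t, the
one-step-ahead conditional mean is
  E[X_{t+1} | X_t, ...] = c + sum_i phi_i X_{t+1-i}.
Substitute known values:
  E[X_{t+1} | ...] = (0.389) * (-5) + (0.422) * (6)
                   = 0.5870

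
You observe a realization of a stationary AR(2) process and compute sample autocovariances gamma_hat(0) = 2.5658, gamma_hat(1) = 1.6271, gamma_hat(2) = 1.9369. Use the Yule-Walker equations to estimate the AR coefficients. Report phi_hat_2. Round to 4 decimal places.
\hat\phi_{2} = 0.5900

The Yule-Walker equations for an AR(p) process read, in matrix form,
  Gamma_p phi = r_p,   with   (Gamma_p)_{ij} = gamma(|i - j|),
                       (r_p)_i = gamma(i),   i,j = 1..p.
Substitute the sample gammas (Toeplitz matrix and right-hand side of size 2):
  Gamma_p = [[2.5658, 1.6271], [1.6271, 2.5658]]
  r_p     = [1.6271, 1.9369]
Written out:
  2.5658 phi_1 + 1.6271 phi_2 = 1.6271
  1.6271 phi_1 + 2.5658 phi_2 = 1.9369
Solve by Cramer's rule:
  det = gamma(0)^2 - gamma(1)^2 = (2.5658)^2 - (1.6271)^2 = 6.58332964 - 2.64745441 = 3.93587523
  phi_hat_1 = [gamma(1) gamma(0) - gamma(1) gamma(2)] / det = [(1.6271)(2.5658) - (1.6271)(1.9369)] / 3.93587523 = 1.02328319 / 3.93587523 = 0.26
  phi_hat_2 = [gamma(0) gamma(2) - gamma(1)^2] / det = [(2.5658)(1.9369) - (1.6271)^2] / 3.93587523 = 2.32224361 / 3.93587523 = 0.59
So phi_hat = [0.2600, 0.5900].
Therefore phi_hat_2 = 0.5900.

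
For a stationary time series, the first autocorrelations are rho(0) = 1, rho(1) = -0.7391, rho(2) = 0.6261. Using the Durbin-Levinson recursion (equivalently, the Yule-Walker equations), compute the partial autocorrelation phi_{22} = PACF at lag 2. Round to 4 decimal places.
\phi_{22} = 0.1759

The PACF at lag k is phi_{kk}, the last component of the solution
to the Yule-Walker system G_k phi = r_k where
  (G_k)_{ij} = rho(|i - j|), (r_k)_i = rho(i), i,j = 1..k.
Equivalently, Durbin-Levinson gives phi_{kk} iteratively:
  phi_{11} = rho(1)
  phi_{kk} = [rho(k) - sum_{j=1..k-1} phi_{k-1,j} rho(k-j)]
            / [1 - sum_{j=1..k-1} phi_{k-1,j} rho(j)],
  phi_{k,j} = phi_{k-1,j} - phi_{kk} phi_{k-1,k-j},  j = 1..k-1.
Step k = 1:
  phi_11 = rho(1) = -0.7391.
Step k = 2:
  phi_22 = [rho(2) - phi_11 rho(1)] / [1 - phi_11 rho(1)] = [0.6261 - (-0.7391)(-0.7391)] / [1 - (-0.7391)(-0.7391)]
         = 0.07983119 / 0.45373119 = 0.1759.
Therefore phi_{22} = 0.1759.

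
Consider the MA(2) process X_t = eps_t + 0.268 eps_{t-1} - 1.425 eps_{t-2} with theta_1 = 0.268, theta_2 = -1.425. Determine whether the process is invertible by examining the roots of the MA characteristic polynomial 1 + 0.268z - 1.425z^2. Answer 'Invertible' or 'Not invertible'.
\text{Not invertible}

The MA(q) characteristic polynomial is P(z) = 1 + 0.268z - 1.425z^2.
Invertibility requires all roots to lie outside the unit circle, i.e. |z| > 1 for every root.
Set 1 + (0.268) z + (-1.425) z^2 = 0, i.e. a z^2 + b z + c = 0 with a = -1.425, b = 0.268, c = 1.
Discriminant D = b^2 - 4ac = (0.268)^2 - 4*(-1.425)*1 = 0.071824 - (-5.7) = 5.771824.
D >= 0, so the roots are real: z = (-b +/- sqrt(D)) / (2a) = (-0.268 +/- 2.402462) / (-2.85).
  z_1 = (-0.268 + 2.402462) / (-2.85) = -0.7489,   |z_1| = 0.7489.
  z_2 = (-0.268 - 2.402462) / (-2.85) = 0.937,   |z_2| = 0.937.
Moduli of all roots: 0.7489, 0.9370.
All moduli strictly greater than 1? No.
Verdict: Not invertible.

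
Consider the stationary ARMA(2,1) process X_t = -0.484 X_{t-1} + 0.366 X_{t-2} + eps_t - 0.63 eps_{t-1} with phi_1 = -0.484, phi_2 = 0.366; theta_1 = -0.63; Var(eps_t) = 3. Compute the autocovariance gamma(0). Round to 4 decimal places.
\gamma(0) = 19.5847

Multiply the model equation by X_{t-k} and take expectations. With theta_0 = psi_0 = 1 and psi_j the MA(infinity) weights, this gives
  gamma(k) - sum_i phi_i gamma(k-i) = c_k,
  c_k = sigma^2 * sum_{j=k..q} theta_j psi_{j-k}   (c_k = 0 for k > q),
using gamma(-m) = gamma(m).
psi-weights needed (psi_j = theta_j + sum_i phi_i psi_{j-i}):
  psi_1 = theta_1 + phi_1 = -0.63 + (-0.484) = -1.114
Right-hand sides:
  c_0 = sigma^2 (1 + theta_1 psi_1) = 3 * (1 + (-0.63)(-1.114)) = 3 * 1.70182 = 5.10546
  c_1 = sigma^2 theta_1 = 3 * (-0.63) = -1.89
  c_2 = 0
Equations for k = 0, 1, 2 (AR order 2, c_2 = 0):
  (E0) gamma(0) = phi_1 gamma(1) + phi_2 gamma(2) + c_0
  (E1) gamma(1) = phi_1 gamma(0) + phi_2 gamma(1) + c_1
  (E2) gamma(2) = phi_1 gamma(1) + phi_2 gamma(0)
From (E1): gamma(1) = A gamma(0) + B with
  A = phi_1 / (1 - phi_2) = -0.484 / 0.634 = -0.763407,   B = c_1 / (1 - phi_2) = -1.89 / 0.634 = -2.981073.
Insert (E2) into (E0): gamma(0) (1 - phi_2^2) = phi_1 (1 + phi_2) gamma(1) + c_0.
  phi_1 (1 + phi_2) = (-0.484)(1.366) = -0.661144,   1 - phi_2^2 = 0.866044.
Replace gamma(1) by A gamma(0) + B and collect gamma(0):
  gamma(0) [0.866044 - (-0.661144)(-0.763407)] = (-0.661144)(-2.981073) + 5.10546
  gamma(0) * 0.361322 = 7.076378
  gamma(0) = 7.076378 / 0.361322 = 19.584682.
Therefore gamma(0) = 19.5847 (to 4 decimal places).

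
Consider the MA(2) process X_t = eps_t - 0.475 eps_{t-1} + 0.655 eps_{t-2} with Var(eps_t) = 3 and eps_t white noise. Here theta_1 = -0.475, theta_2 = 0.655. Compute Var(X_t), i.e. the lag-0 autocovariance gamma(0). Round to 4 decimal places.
\gamma(0) = 4.9640

For an MA(q) process X_t = eps_t + sum_i theta_i eps_{t-i} with
Var(eps_t) = sigma^2, the variance is
  gamma(0) = sigma^2 * (1 + sum_i theta_i^2).
  sum_i theta_i^2 = (-0.475)^2 + (0.655)^2 = 0.225625 + 0.429025 = 0.65465.
  gamma(0) = 3 * (1 + 0.65465) = 3 * 1.65465 = 4.96395, which rounds to 4.9640.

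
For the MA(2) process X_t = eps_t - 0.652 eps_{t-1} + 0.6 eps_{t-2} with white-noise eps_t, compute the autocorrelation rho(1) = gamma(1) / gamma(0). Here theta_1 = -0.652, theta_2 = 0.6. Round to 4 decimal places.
\rho(1) = -0.5844

For an MA(q) process with theta_0 = 1, the autocovariance is
  gamma(k) = sigma^2 * sum_{i=0..q-k} theta_i * theta_{i+k},
and rho(k) = gamma(k) / gamma(0). Sigma^2 cancels.
  numerator   = (1)*(-0.652) + (-0.652)*(0.6) = -1.0432.
  denominator = (1)^2 + (-0.652)^2 + (0.6)^2 = 1.785104.
  rho(1) = -1.0432 / 1.785104 = -0.5844.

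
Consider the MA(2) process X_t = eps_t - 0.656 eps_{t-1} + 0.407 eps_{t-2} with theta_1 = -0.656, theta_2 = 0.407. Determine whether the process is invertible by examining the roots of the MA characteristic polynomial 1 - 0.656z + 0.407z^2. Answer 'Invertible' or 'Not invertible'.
\text{Invertible}

The MA(q) characteristic polynomial is P(z) = 1 - 0.656z + 0.407z^2.
Invertibility requires all roots to lie outside the unit circle, i.e. |z| > 1 for every root.
Set 1 + (-0.656) z + (0.407) z^2 = 0, i.e. a z^2 + b z + c = 0 with a = 0.407, b = -0.656, c = 1.
Discriminant D = b^2 - 4ac = (-0.656)^2 - 4*(0.407)*1 = 0.430336 - (1.628) = -1.197664.
D < 0, so the roots are the complex-conjugate pair z = (-b +/- i sqrt(-D)) / (2a) = 0.8059 +/- 1.3444i.
For a conjugate pair |z|^2 = z * conj(z) = (product of roots) = c/a = 1/(0.407) = 2.457002, so |z| = sqrt(2.457002) = 1.5675 for both roots.
Moduli of all roots: 1.5675, 1.5675.
All moduli strictly greater than 1? Yes.
Verdict: Invertible.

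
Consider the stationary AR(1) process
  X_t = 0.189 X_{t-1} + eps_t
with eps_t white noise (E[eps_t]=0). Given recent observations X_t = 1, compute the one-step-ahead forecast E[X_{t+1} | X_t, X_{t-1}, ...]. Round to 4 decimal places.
E[X_{t+1} \mid \mathcal F_t] = 0.1890

For an AR(p) model X_t = c + sum_i phi_i X_{t-i} + eps_t, the
one-step-ahead conditional mean is
  E[X_{t+1} | X_t, ...] = c + sum_i phi_i X_{t+1-i}.
Substitute known values:
  E[X_{t+1} | ...] = (0.189) * (1)
                   = 0.1890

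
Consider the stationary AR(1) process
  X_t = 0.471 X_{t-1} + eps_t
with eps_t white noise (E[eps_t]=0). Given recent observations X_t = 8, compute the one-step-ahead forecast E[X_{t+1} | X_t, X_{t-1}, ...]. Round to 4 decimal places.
E[X_{t+1} \mid \mathcal F_t] = 3.7680

For an AR(p) model X_t = c + sum_i phi_i X_{t-i} + eps_t, the
one-step-ahead conditional mean is
  E[X_{t+1} | X_t, ...] = c + sum_i phi_i X_{t+1-i}.
Substitute known values:
  E[X_{t+1} | ...] = (0.471) * (8)
                   = 3.7680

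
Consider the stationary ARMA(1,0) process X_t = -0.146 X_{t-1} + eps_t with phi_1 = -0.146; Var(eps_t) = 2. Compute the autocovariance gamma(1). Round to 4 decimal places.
\gamma(1) = -0.2984

Multiply the model equation by X_{t-k} and take expectations. With theta_0 = psi_0 = 1 and psi_j the MA(infinity) weights, this gives
  gamma(k) - sum_i phi_i gamma(k-i) = c_k,
  c_k = sigma^2 * sum_{j=k..q} theta_j psi_{j-k}   (c_k = 0 for k > q),
using gamma(-m) = gamma(m).
Pure AR (q = 0): c_0 = sigma^2 = 2, c_k = 0 for k >= 1.
Equations for k = 0 and k = 1 (AR order 1):
  gamma(0) = phi_1 gamma(1) + c_0
  gamma(1) = phi_1 gamma(0) + c_1
Substituting the second into the first: gamma(0) (1 - phi_1^2) = c_0 + phi_1 c_1, so
  gamma(0) = c_0 / (1 - phi_1^2) = 2 / (1 - (-0.146)^2) = 2 / 0.978684 = 2.043561.
  gamma(1) = phi_1 gamma(0) = (-0.146)(2.043561) = -0.29836.
Therefore gamma(1) = -0.2984 (to 4 decimal places).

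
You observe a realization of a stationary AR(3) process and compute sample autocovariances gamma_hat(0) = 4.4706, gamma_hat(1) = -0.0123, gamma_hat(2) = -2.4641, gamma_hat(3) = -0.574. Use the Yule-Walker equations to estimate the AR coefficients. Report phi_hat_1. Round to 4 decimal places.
\hat\phi_{1} = -0.1090

The Yule-Walker equations for an AR(p) process read, in matrix form,
  Gamma_p phi = r_p,   with   (Gamma_p)_{ij} = gamma(|i - j|),
                       (r_p)_i = gamma(i),   i,j = 1..p.
Substitute the sample gammas (Toeplitz matrix and right-hand side of size 3):
  Gamma_p = [[4.4706, -0.0123, -2.4641], [-0.0123, 4.4706, -0.0123], [-2.4641, -0.0123, 4.4706]]
  r_p     = [-0.0123, -2.4641, -0.574]
Written out (R1..R3):
  (R1) 4.4706 phi_1 - 0.0123 phi_2 - 2.4641 phi_3 = -0.0123
  (R2) -0.0123 phi_1 + 4.4706 phi_2 - 0.0123 phi_3 = -2.4641
  (R3) -2.4641 phi_1 - 0.0123 phi_2 + 4.4706 phi_3 = -0.574
Gaussian elimination:
  R2 <- R2 - (-0.0123/4.4706) R1 = R2 - (-0.002751) R1:  4.470566 phi_2 - 0.019079 phi_3 = -2.464134
  R3 <- R3 - (-2.4641/4.4706) R1 = R3 - (-0.551179) R1:  -0.019079 phi_2 + 3.11244 phi_3 = -0.580779
  R3 <- R3 - (-0.019079/4.470566) R2 = R3 - (-0.004268) R2:  3.112359 phi_3 = -0.591296
Back-substitution:
  phi_hat_3 = -0.591296 / 3.112359 = -0.189983
  phi_hat_2 = (-2.464134 - (-0.019079)(-0.189983)) / 4.470566 = -0.552001
  phi_hat_1 = (-0.0123 - (-0.0123)(-0.552001) - (-2.4641)(-0.189983)) / 4.4706 = -0.108985
So phi_hat = [-0.1090, -0.5520, -0.1900].
Therefore phi_hat_1 = -0.1090.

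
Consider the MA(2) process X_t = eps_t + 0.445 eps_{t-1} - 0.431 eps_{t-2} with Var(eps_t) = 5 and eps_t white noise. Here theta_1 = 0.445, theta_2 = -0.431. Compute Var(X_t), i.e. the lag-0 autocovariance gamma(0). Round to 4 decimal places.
\gamma(0) = 6.9189

For an MA(q) process X_t = eps_t + sum_i theta_i eps_{t-i} with
Var(eps_t) = sigma^2, the variance is
  gamma(0) = sigma^2 * (1 + sum_i theta_i^2).
  sum_i theta_i^2 = (0.445)^2 + (-0.431)^2 = 0.198025 + 0.185761 = 0.383786.
  gamma(0) = 5 * (1 + 0.383786) = 5 * 1.383786 = 6.91893, which rounds to 6.9189.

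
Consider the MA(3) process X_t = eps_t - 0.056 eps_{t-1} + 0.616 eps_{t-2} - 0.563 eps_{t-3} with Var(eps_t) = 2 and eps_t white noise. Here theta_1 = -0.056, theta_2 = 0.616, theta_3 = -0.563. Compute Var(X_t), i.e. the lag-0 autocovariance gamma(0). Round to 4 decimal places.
\gamma(0) = 3.3991

For an MA(q) process X_t = eps_t + sum_i theta_i eps_{t-i} with
Var(eps_t) = sigma^2, the variance is
  gamma(0) = sigma^2 * (1 + sum_i theta_i^2).
  sum_i theta_i^2 = (-0.056)^2 + (0.616)^2 + (-0.563)^2 = 0.003136 + 0.379456 + 0.316969 = 0.699561.
  gamma(0) = 2 * (1 + 0.699561) = 2 * 1.699561 = 3.399122, which rounds to 3.3991.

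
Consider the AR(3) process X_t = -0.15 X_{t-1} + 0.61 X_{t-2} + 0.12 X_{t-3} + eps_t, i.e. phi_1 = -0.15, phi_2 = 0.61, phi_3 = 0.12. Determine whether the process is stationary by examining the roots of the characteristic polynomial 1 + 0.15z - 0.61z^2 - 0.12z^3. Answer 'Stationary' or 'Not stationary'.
\text{Stationary}

The AR(p) characteristic polynomial is P(z) = 1 + 0.15z - 0.61z^2 - 0.12z^3.
Stationarity requires all roots to lie outside the unit circle, i.e. |z| > 1 for every root.
Degree 3: look for a simple real root z0 first, then factor out (1 - z/z0) and solve the remaining quadratic.
Testing z0 = 1.25: P(1.25) = 1 + (0.15)(1.25) + (-0.61)(1.25)^2 + (-0.12)(1.25)^3
  = 1 + (0.1875) + (-0.953125) + (-0.234375) = 0.  So z_0 = 1.25 is a root, |z_0| = 1.25.
Divide out the factor (1 - 0.8 z) = (1 - z/z0) (since 1/z0 = 0.8):
  P(z) = (1 - 0.8 z)(1 + (0.95) z + (0.15) z^2)
  [check: z-coef 0.95 - (0.8) = 0.15; z^2-coef 0.15 - (0.8)(0.95) = -0.61; z^3-coef -(0.8)(0.15) = -0.12.]
Remaining roots from the quadratic factor 1 + (0.95) z + (0.15) z^2:
  Set 1 + (0.95) z + (0.15) z^2 = 0, i.e. a z^2 + b z + c = 0 with a = 0.15, b = 0.95, c = 1.
  Discriminant D = b^2 - 4ac = (0.95)^2 - 4*(0.15)*1 = 0.9025 - (0.6) = 0.3025.
  D >= 0, so the roots are real: z = (-b +/- sqrt(D)) / (2a) = (-0.95 +/- 0.55) / (0.3).
    z_1 = (-0.95 + 0.55) / (0.3) = -1.3333,   |z_1| = 1.3333.
    z_2 = (-0.95 - 0.55) / (0.3) = -5,   |z_2| = 5.
Moduli of all roots: 1.2500, 1.3333, 5.0000.
All moduli strictly greater than 1? Yes.
Verdict: Stationary.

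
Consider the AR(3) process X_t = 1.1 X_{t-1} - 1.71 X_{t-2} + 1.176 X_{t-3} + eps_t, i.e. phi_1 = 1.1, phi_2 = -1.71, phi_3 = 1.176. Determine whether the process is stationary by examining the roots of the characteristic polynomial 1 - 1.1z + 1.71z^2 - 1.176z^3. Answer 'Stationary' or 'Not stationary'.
\text{Not stationary}

The AR(p) characteristic polynomial is P(z) = 1 - 1.1z + 1.71z^2 - 1.176z^3.
Stationarity requires all roots to lie outside the unit circle, i.e. |z| > 1 for every root.
Degree 3: look for a simple real root z0 first, then factor out (1 - z/z0) and solve the remaining quadratic.
Testing z0 = 1.25: P(1.25) = 1 + (-1.1)(1.25) + (1.71)(1.25)^2 + (-1.176)(1.25)^3
  = 1 + (-1.375) + (2.671875) + (-2.296875) = 0.  So z_0 = 1.25 is a root, |z_0| = 1.25.
Divide out the factor (1 - 0.8 z) = (1 - z/z0) (since 1/z0 = 0.8):
  P(z) = (1 - 0.8 z)(1 + (-0.3) z + (1.47) z^2)
  [check: z-coef -0.3 - (0.8) = -1.1; z^2-coef 1.47 - (0.8)(-0.3) = 1.71; z^3-coef -(0.8)(1.47) = -1.176.]
Remaining roots from the quadratic factor 1 + (-0.3) z + (1.47) z^2:
  Set 1 + (-0.3) z + (1.47) z^2 = 0, i.e. a z^2 + b z + c = 0 with a = 1.47, b = -0.3, c = 1.
  Discriminant D = b^2 - 4ac = (-0.3)^2 - 4*(1.47)*1 = 0.09 - (5.88) = -5.79.
  D < 0, so the roots are the complex-conjugate pair z = (-b +/- i sqrt(-D)) / (2a) = 0.102 +/- 0.8184i.
  For a conjugate pair |z|^2 = z * conj(z) = (product of roots) = c/a = 1/(1.47) = 0.680272, so |z| = sqrt(0.680272) = 0.8248 for both roots.
Moduli of all roots: 1.2500, 0.8248, 0.8248.
All moduli strictly greater than 1? No.
Verdict: Not stationary.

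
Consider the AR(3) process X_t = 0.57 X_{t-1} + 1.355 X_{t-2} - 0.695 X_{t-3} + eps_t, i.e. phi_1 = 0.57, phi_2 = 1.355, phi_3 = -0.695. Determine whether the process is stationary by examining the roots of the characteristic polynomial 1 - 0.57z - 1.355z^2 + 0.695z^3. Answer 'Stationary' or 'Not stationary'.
\text{Not stationary}

The AR(p) characteristic polynomial is P(z) = 1 - 0.57z - 1.355z^2 + 0.695z^3.
Stationarity requires all roots to lie outside the unit circle, i.e. |z| > 1 for every root.
Degree 3: look for a simple real root z0 first, then factor out (1 - z/z0) and solve the remaining quadratic.
Testing z0 = 2: P(2) = 1 + (-0.57)(2) + (-1.355)(2)^2 + (0.695)(2)^3
  = 1 + (-1.14) + (-5.42) + (5.56) = 0.  So z_0 = 2 is a root, |z_0| = 2.
Divide out the factor (1 - 0.5 z) = (1 - z/z0) (since 1/z0 = 0.5):
  P(z) = (1 - 0.5 z)(1 + (-0.07) z + (-1.39) z^2)
  [check: z-coef -0.07 - (0.5) = -0.57; z^2-coef -1.39 - (0.5)(-0.07) = -1.355; z^3-coef -(0.5)(-1.39) = 0.695.]
Remaining roots from the quadratic factor 1 + (-0.07) z + (-1.39) z^2:
  Set 1 + (-0.07) z + (-1.39) z^2 = 0, i.e. a z^2 + b z + c = 0 with a = -1.39, b = -0.07, c = 1.
  Discriminant D = b^2 - 4ac = (-0.07)^2 - 4*(-1.39)*1 = 0.0049 - (-5.56) = 5.5649.
  D >= 0, so the roots are real: z = (-b +/- sqrt(D)) / (2a) = (0.07 +/- 2.359004) / (-2.78).
    z_1 = (0.07 + 2.359004) / (-2.78) = -0.8737,   |z_1| = 0.8737.
    z_2 = (0.07 - 2.359004) / (-2.78) = 0.8234,   |z_2| = 0.8234.
Moduli of all roots: 2.0000, 0.8737, 0.8234.
All moduli strictly greater than 1? No.
Verdict: Not stationary.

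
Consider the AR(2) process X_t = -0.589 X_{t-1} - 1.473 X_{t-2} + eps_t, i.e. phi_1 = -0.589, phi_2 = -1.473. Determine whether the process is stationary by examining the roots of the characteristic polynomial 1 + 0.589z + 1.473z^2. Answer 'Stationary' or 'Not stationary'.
\text{Not stationary}

The AR(p) characteristic polynomial is P(z) = 1 + 0.589z + 1.473z^2.
Stationarity requires all roots to lie outside the unit circle, i.e. |z| > 1 for every root.
Set 1 + (0.589) z + (1.473) z^2 = 0, i.e. a z^2 + b z + c = 0 with a = 1.473, b = 0.589, c = 1.
Discriminant D = b^2 - 4ac = (0.589)^2 - 4*(1.473)*1 = 0.346921 - (5.892) = -5.545079.
D < 0, so the roots are the complex-conjugate pair z = (-b +/- i sqrt(-D)) / (2a) = -0.1999 +/- 0.7993i.
For a conjugate pair |z|^2 = z * conj(z) = (product of roots) = c/a = 1/(1.473) = 0.678887, so |z| = sqrt(0.678887) = 0.8239 for both roots.
Moduli of all roots: 0.8239, 0.8239.
All moduli strictly greater than 1? No.
Verdict: Not stationary.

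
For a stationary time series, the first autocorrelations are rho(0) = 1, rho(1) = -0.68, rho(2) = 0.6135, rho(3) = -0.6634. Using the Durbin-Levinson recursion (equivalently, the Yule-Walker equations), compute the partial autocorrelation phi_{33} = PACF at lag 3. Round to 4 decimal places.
\phi_{33} = -0.3481

The PACF at lag k is phi_{kk}, the last component of the solution
to the Yule-Walker system G_k phi = r_k where
  (G_k)_{ij} = rho(|i - j|), (r_k)_i = rho(i), i,j = 1..k.
Equivalently, Durbin-Levinson gives phi_{kk} iteratively:
  phi_{11} = rho(1)
  phi_{kk} = [rho(k) - sum_{j=1..k-1} phi_{k-1,j} rho(k-j)]
            / [1 - sum_{j=1..k-1} phi_{k-1,j} rho(j)],
  phi_{k,j} = phi_{k-1,j} - phi_{kk} phi_{k-1,k-j},  j = 1..k-1.
Step k = 1:
  phi_11 = rho(1) = -0.68.
Step k = 2:
  phi_22 = [rho(2) - phi_11 rho(1)] / [1 - phi_11 rho(1)] = [0.6135 - (-0.68)(-0.68)] / [1 - (-0.68)(-0.68)]
         = 0.1511 / 0.5376 = 0.281064.
  Update: phi_21 = phi_11 - phi_22 phi_11 = -0.68 - (0.281064)(-0.68) = -0.488876.
Step k = 3:
  phi_33 = [rho(3) - phi_21 rho(2) - phi_22 rho(1)] / [1 - phi_21 rho(1) - phi_22 rho(2)]
    numerator   = -0.6634 - (-0.488876)(0.6135) - (0.281064)(-0.68) = -0.17235076
    denominator = 1 - (-0.488876)(-0.68) - (0.281064)(0.6135) = 0.49513123
  phi_33 = -0.17235076 / 0.49513123 = -0.3481.
Therefore phi_{33} = -0.3481.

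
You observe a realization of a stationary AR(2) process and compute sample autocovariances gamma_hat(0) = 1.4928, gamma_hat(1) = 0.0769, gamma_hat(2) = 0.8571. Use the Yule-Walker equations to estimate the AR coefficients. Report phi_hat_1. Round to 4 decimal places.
\hat\phi_{1} = 0.0220

The Yule-Walker equations for an AR(p) process read, in matrix form,
  Gamma_p phi = r_p,   with   (Gamma_p)_{ij} = gamma(|i - j|),
                       (r_p)_i = gamma(i),   i,j = 1..p.
Substitute the sample gammas (Toeplitz matrix and right-hand side of size 2):
  Gamma_p = [[1.4928, 0.0769], [0.0769, 1.4928]]
  r_p     = [0.0769, 0.8571]
Written out:
  1.4928 phi_1 + 0.0769 phi_2 = 0.0769
  0.0769 phi_1 + 1.4928 phi_2 = 0.8571
Solve by Cramer's rule:
  det = gamma(0)^2 - gamma(1)^2 = (1.4928)^2 - (0.0769)^2 = 2.22845184 - 0.00591361 = 2.22253823
  phi_hat_1 = [gamma(1) gamma(0) - gamma(1) gamma(2)] / det = [(0.0769)(1.4928) - (0.0769)(0.8571)] / 2.22253823 = 0.04888533 / 2.22253823 = 0.022
  phi_hat_2 = [gamma(0) gamma(2) - gamma(1)^2] / det = [(1.4928)(0.8571) - (0.0769)^2] / 2.22253823 = 1.27356527 / 2.22253823 = 0.573
So phi_hat = [0.0220, 0.5730].
Therefore phi_hat_1 = 0.0220.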